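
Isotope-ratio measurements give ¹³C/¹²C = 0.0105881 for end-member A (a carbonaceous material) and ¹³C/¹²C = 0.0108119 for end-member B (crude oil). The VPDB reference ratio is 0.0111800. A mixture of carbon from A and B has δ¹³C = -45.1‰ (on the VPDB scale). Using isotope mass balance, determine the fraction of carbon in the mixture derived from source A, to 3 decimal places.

δ_A = (0.0105881/0.0111800 − 1)×1000 = (0.947057 − 1)×1000 = -52.943‰
δ_B = (0.0108119/0.0111800 − 1)×1000 = (0.967075 − 1)×1000 = -32.925‰
f_A = (δ_mix − δ_B)/(δ_A − δ_B) = (-45.1 − (-32.925))/(-52.943 − (-32.925))
f_A = -12.175 / -20.018 = 0.6082

0.608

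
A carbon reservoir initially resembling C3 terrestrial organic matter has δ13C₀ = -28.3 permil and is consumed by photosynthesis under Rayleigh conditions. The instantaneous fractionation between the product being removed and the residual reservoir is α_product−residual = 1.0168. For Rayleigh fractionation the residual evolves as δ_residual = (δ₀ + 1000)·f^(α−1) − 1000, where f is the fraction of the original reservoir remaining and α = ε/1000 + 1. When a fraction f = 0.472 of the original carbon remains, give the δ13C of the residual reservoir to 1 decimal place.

Rayleigh residual: δ_res = (δ₀ + 1000)·f^(α−1) − 1000
α − 1 = 0.01680
f^(α−1) = 0.472^(0.01680) = 0.987466
δ_res = (-28.3 + 1000) × 0.987466 − 1000 = 959.521 − 1000 = -40.48 permil

-40.5 permil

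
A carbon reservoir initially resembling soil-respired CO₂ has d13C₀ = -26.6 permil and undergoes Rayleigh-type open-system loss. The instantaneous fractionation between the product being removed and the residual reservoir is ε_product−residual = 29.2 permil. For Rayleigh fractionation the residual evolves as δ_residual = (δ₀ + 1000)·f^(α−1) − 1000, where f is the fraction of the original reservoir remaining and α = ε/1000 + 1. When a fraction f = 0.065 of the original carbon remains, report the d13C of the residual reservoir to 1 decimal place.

Rayleigh residual: δ_res = (δ₀ + 1000)·f^(α−1) − 1000
α = ε/1000 + 1 = 1.02920, so α − 1 = 0.02920
f^(α−1) = 0.065^(0.02920) = 0.923288
δ_res = (-26.6 + 1000) × 0.923288 − 1000 = 898.728 − 1000 = -101.27 permil

-101.3 permil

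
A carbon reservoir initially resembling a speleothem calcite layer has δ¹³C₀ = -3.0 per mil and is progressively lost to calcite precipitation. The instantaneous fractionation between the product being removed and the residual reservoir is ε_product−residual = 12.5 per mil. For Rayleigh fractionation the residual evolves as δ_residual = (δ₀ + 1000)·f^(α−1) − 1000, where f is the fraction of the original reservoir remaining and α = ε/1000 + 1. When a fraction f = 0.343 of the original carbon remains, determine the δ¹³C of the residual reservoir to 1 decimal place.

Rayleigh residual: δ_res = (δ₀ + 1000)·f^(α−1) − 1000
α = ε/1000 + 1 = 1.01250, so α − 1 = 0.01250
f^(α−1) = 0.343^(0.01250) = 0.986714
δ_res = (-3.0 + 1000) × 0.986714 − 1000 = 983.754 − 1000 = -16.25 per mil

-16.2 per mil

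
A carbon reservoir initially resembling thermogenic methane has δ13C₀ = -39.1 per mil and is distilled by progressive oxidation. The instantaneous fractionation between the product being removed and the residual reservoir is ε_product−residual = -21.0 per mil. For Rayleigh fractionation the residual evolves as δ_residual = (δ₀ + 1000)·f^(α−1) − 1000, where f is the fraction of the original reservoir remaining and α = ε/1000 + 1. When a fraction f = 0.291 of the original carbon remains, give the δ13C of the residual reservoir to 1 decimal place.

-13.9 per mil

Rayleigh residual: δ_res = (δ₀ + 1000)·f^(α−1) − 1000
α = ε/1000 + 1 = 0.97900, so α − 1 = -0.02100
f^(α−1) = 0.291^(-0.02100) = 1.026262
δ_res = (-39.1 + 1000) × 1.026262 − 1000 = 986.135 − 1000 = -13.86 per mil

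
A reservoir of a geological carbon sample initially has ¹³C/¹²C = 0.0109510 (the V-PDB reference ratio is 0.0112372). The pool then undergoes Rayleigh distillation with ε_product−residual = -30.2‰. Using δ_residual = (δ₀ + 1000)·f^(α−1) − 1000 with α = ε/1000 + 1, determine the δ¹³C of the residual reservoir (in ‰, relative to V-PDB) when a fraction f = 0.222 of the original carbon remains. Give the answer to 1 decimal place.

19.8‰

δ₀ = (0.0109510/0.0112372 − 1)×1000 = (0.974531 − 1)×1000 = -25.469‰
α − 1 = ε/1000 = -0.0302
f^(α−1) = 0.222^(-0.0302) = 1.046502
δ_res = (-25.469 + 1000) × 1.046502 − 1000 = 1019.849 − 1000 = 19.85‰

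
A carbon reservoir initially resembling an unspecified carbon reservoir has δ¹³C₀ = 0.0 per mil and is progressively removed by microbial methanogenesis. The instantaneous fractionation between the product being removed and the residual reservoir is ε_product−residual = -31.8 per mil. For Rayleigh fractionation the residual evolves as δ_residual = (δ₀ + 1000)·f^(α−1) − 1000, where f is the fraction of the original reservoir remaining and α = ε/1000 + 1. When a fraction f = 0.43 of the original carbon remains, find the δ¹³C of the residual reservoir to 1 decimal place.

27.2 per mil

Rayleigh residual: δ_res = (δ₀ + 1000)·f^(α−1) − 1000
α = ε/1000 + 1 = 0.96820, so α − 1 = -0.03180
f^(α−1) = 0.43^(-0.03180) = 1.027202
δ_res = (-0.0 + 1000) × 1.027202 − 1000 = 1027.202 − 1000 = 27.20 per mil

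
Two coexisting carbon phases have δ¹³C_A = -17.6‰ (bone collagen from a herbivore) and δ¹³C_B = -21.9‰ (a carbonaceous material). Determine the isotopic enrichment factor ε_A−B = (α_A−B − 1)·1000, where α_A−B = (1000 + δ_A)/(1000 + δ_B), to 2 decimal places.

4.40‰

α_A−B = (1000 + -17.6) / (1000 + -21.9) = 982.4 / 978.1 = 1.004396
ε_A−B = (1.004396 − 1) × 1000 = 4.396‰
(The approximation ε ≈ δ_A − δ_B would give 4.3‰.)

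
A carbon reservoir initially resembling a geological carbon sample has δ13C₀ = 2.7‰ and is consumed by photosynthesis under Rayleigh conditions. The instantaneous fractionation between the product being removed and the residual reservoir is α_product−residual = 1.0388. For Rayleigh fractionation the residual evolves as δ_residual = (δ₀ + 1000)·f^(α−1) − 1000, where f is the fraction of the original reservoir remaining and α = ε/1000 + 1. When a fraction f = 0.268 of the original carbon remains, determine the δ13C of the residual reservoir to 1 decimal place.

Rayleigh residual: δ_res = (δ₀ + 1000)·f^(α−1) − 1000
α − 1 = 0.03880
f^(α−1) = 0.268^(0.03880) = 0.950193
δ_res = (2.7 + 1000) × 0.950193 − 1000 = 952.758 − 1000 = -47.24‰

-47.2‰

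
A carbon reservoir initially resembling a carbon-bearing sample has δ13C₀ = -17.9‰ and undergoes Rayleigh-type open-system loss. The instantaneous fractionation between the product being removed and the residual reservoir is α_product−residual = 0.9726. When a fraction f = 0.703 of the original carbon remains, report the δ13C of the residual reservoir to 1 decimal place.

-8.4‰

Rayleigh residual: δ_res = (δ₀ + 1000)·f^(α−1) − 1000
α − 1 = -0.02740
f^(α−1) = 0.703^(-0.02740) = 1.009702
δ_res = (-17.9 + 1000) × 1.009702 − 1000 = 991.629 − 1000 = -8.37‰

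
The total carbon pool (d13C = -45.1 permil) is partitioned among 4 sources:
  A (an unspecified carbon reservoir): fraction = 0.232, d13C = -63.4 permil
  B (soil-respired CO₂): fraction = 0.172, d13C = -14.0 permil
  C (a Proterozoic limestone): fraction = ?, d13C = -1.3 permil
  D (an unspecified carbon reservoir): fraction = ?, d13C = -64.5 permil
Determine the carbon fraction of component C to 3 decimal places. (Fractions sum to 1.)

Let f_C and f_D be the unknown fractions; fractions sum to 1 so f_C + f_D = 0.596.
Mass balance: Σ fᵢ·δᵢ = δ_bulk ⇒ f_C·(-1.3) + f_D·(-64.5) = -45.1 − (-17.117) = -27.983
Substitute f_D = 0.596 − f_C:
f_C·(-1.3 − -64.5) = -27.983 − 0.596×(-64.5) = 10.459
f_C = 10.459 / 63.2 = 0.1655

0.165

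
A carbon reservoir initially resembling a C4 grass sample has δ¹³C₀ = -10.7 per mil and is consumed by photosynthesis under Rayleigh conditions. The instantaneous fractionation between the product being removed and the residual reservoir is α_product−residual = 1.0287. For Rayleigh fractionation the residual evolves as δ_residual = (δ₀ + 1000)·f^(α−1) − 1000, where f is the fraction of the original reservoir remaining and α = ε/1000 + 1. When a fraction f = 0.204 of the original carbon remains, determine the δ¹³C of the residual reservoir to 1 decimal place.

-54.8 per mil

Rayleigh residual: δ_res = (δ₀ + 1000)·f^(α−1) − 1000
α − 1 = 0.02870
f^(α−1) = 0.204^(0.02870) = 0.955403
δ_res = (-10.7 + 1000) × 0.955403 − 1000 = 945.180 − 1000 = -54.82 per mil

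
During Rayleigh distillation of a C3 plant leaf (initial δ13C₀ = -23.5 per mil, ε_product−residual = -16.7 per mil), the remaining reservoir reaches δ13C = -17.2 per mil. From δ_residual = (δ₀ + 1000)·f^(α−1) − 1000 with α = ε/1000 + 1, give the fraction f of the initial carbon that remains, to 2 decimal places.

0.68

α − 1 = ε/1000 = -0.0167
(δ_res + 1000)/(δ₀ + 1000) = (-17.2 + 1000)/(-23.5 + 1000) = 982.8/976.5 = 1.006452
f = 1.006452^(1/-0.0167) = exp(ln(1.006452)/-0.0167) = exp(0.00643/-0.0167)
f = exp(-0.3851) = 0.6804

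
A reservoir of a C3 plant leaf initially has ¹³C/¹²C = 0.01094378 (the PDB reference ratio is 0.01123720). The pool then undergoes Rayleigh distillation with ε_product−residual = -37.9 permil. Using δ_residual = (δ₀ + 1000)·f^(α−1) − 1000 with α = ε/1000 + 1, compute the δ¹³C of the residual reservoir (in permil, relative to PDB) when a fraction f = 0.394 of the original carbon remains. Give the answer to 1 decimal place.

δ₀ = (0.01094378/0.01123720 − 1)×1000 = (0.973889 − 1)×1000 = -26.111 permil
α − 1 = ε/1000 = -0.0379
f^(α−1) = 0.394^(-0.0379) = 1.035931
δ_res = (-26.111 + 1000) × 1.035931 − 1000 = 1008.881 − 1000 = 8.88 permil

8.9 permil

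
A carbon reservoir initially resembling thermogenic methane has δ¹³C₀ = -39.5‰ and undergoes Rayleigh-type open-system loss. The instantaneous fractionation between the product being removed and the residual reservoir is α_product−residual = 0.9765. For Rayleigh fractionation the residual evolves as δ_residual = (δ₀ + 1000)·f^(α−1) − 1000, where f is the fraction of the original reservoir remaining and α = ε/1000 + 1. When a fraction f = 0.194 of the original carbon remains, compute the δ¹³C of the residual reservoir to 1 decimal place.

-1.8‰

Rayleigh residual: δ_res = (δ₀ + 1000)·f^(α−1) − 1000
α − 1 = -0.02350
f^(α−1) = 0.194^(-0.02350) = 1.039290
δ_res = (-39.5 + 1000) × 1.039290 − 1000 = 998.238 − 1000 = -1.76‰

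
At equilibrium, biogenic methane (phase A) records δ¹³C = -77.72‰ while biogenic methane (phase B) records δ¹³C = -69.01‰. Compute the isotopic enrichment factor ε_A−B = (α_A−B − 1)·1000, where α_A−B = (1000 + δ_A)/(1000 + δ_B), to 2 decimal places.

α_A−B = (1000 + -77.72) / (1000 + -69.01) = 922.28 / 930.99 = 0.990644
ε_A−B = (0.990644 − 1) × 1000 = -9.356‰
(The approximation ε ≈ δ_A − δ_B would give -8.71‰.)

-9.36‰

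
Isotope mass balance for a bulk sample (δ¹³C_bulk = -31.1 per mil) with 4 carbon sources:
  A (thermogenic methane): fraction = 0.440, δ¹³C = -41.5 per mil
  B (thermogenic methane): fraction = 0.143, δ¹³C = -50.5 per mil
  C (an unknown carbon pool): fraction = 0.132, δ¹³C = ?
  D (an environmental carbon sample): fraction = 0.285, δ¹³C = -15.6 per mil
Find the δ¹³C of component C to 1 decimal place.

Isotope mass balance: δ_bulk = Σ fᵢ·δᵢ.
-31.1 = 0.440×(-41.5) + 0.143×(-50.5) + 0.132×δ_C + 0.285×(-15.6)
0.132·δ_C = -31.1 − (-29.928) = -1.172
δ_C = -1.172 / 0.132 = -8.88 per mil

-8.9 per mil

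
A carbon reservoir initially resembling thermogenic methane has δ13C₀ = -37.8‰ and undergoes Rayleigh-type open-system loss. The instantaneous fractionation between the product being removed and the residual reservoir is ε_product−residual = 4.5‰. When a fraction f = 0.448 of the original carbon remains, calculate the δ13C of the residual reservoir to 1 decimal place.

Rayleigh residual: δ_res = (δ₀ + 1000)·f^(α−1) − 1000
α = ε/1000 + 1 = 1.00450, so α − 1 = 0.00450
f^(α−1) = 0.448^(0.00450) = 0.996393
δ_res = (-37.8 + 1000) × 0.996393 − 1000 = 958.730 − 1000 = -41.27‰

-41.3‰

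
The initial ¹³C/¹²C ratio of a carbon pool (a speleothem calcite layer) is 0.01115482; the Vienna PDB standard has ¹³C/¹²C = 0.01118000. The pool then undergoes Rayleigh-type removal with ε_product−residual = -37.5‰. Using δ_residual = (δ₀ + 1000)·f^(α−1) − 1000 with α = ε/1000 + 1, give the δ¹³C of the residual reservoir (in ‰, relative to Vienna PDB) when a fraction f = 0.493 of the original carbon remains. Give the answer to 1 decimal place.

24.6‰

δ₀ = (0.01115482/0.01118000 − 1)×1000 = (0.997748 − 1)×1000 = -2.252‰
α − 1 = ε/1000 = -0.0375
f^(α−1) = 0.493^(-0.0375) = 1.026877
δ_res = (-2.252 + 1000) × 1.026877 − 1000 = 1024.564 − 1000 = 24.56‰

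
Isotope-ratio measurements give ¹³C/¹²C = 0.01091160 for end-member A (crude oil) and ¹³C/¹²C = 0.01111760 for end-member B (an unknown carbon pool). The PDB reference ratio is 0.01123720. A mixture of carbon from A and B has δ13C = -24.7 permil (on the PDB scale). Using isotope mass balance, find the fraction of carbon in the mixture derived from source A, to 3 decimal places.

0.767

δ_A = (0.01091160/0.01123720 − 1)×1000 = (0.971025 − 1)×1000 = -28.975 permil
δ_B = (0.01111760/0.01123720 − 1)×1000 = (0.989357 − 1)×1000 = -10.643 permil
f_A = (δ_mix − δ_B)/(δ_A − δ_B) = (-24.7 − (-10.643))/(-28.975 − (-10.643))
f_A = -14.057 / -18.332 = 0.7668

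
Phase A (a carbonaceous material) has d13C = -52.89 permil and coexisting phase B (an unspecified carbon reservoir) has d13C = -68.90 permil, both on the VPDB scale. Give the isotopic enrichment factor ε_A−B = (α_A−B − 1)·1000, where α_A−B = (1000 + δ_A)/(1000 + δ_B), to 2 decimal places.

17.19 permil

α_A−B = (1000 + -52.89) / (1000 + -68.90) = 947.11 / 931.10 = 1.017195
ε_A−B = (1.017195 − 1) × 1000 = 17.195 permil
(The approximation ε ≈ δ_A − δ_B would give 16.01 permil.)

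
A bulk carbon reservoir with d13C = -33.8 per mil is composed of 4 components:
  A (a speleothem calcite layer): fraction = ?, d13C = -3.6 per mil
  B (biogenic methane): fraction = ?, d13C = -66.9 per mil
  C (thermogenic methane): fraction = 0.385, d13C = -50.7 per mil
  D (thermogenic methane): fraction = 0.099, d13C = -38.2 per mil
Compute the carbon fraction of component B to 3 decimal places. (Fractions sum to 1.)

Let f_B and f_A be the unknown fractions; fractions sum to 1 so f_B + f_A = 0.516.
Mass balance: Σ fᵢ·δᵢ = δ_bulk ⇒ f_B·(-66.9) + f_A·(-3.6) = -33.8 − (-23.301) = -10.499
Substitute f_A = 0.516 − f_B:
f_B·(-66.9 − -3.6) = -10.499 − 0.516×(-3.6) = -8.641
f_B = -8.641 / -63.3 = 0.1365

0.137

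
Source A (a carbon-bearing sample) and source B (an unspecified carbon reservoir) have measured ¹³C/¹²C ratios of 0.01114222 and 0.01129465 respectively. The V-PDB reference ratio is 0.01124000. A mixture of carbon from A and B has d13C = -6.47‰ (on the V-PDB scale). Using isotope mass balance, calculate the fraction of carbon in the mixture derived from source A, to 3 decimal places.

0.836

δ_A = (0.01114222/0.01124000 − 1)×1000 = (0.991301 − 1)×1000 = -8.699‰
δ_B = (0.01129465/0.01124000 − 1)×1000 = (1.004862 − 1)×1000 = 4.862‰
f_A = (δ_mix − δ_B)/(δ_A − δ_B) = (-6.47 − (4.862))/(-8.699 − (4.862))
f_A = -11.332 / -13.561 = 0.8356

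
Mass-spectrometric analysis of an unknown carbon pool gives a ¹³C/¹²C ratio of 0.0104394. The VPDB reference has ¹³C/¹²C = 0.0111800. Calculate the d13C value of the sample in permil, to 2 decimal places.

-66.24 permil

d13C = (R_sample / R_standard − 1) × 1000
R_sample / R_standard = 0.0104394 / 0.0111800 = 0.933757
d13C = (0.933757 − 1) × 1000 = -66.243 permil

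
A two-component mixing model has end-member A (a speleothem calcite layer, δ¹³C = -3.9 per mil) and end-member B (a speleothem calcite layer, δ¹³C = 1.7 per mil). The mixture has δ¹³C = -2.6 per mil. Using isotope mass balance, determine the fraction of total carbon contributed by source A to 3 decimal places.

δ_mix = f_A·δ_A + (1 − f_A)·δ_B  ⇒  f_A = (δ_mix − δ_B)/(δ_A − δ_B)
f_A = (-2.6 − (1.7)) / (-3.9 − (1.7))
f_A = -4.3 / -5.6 = 0.7679

0.768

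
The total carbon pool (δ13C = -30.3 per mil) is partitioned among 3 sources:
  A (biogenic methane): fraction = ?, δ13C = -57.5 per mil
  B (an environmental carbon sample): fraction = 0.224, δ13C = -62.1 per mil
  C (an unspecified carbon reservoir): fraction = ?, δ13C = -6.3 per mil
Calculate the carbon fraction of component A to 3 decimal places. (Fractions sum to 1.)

0.225

Let f_A and f_C be the unknown fractions; fractions sum to 1 so f_A + f_C = 0.776.
Mass balance: Σ fᵢ·δᵢ = δ_bulk ⇒ f_A·(-57.5) + f_C·(-6.3) = -30.3 − (-13.910) = -16.390
Substitute f_C = 0.776 − f_A:
f_A·(-57.5 − -6.3) = -16.390 − 0.776×(-6.3) = -11.501
f_A = -11.501 / -51.2 = 0.2246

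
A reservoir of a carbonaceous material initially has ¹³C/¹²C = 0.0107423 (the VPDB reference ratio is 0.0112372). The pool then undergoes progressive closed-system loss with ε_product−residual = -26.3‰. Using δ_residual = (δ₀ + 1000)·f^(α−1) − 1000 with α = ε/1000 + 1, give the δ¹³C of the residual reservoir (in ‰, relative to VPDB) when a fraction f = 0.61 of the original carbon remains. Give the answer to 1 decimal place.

-31.5‰

δ₀ = (0.0107423/0.0112372 − 1)×1000 = (0.955959 − 1)×1000 = -44.041‰
α − 1 = ε/1000 = -0.0263
f^(α−1) = 0.61^(-0.0263) = 1.013085
δ_res = (-44.041 + 1000) × 1.013085 − 1000 = 968.467 − 1000 = -31.53‰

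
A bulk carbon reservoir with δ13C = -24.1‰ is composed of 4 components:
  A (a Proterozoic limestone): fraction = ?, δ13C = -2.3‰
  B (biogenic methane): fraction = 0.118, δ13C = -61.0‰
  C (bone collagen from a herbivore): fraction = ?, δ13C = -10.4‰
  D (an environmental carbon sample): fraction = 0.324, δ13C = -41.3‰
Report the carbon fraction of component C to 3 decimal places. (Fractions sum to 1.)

Let f_C and f_A be the unknown fractions; fractions sum to 1 so f_C + f_A = 0.558.
Mass balance: Σ fᵢ·δᵢ = δ_bulk ⇒ f_C·(-10.4) + f_A·(-2.3) = -24.1 − (-20.579) = -3.521
Substitute f_A = 0.558 − f_C:
f_C·(-10.4 − -2.3) = -3.521 − 0.558×(-2.3) = -2.237
f_C = -2.237 / -8.1 = 0.2762

0.276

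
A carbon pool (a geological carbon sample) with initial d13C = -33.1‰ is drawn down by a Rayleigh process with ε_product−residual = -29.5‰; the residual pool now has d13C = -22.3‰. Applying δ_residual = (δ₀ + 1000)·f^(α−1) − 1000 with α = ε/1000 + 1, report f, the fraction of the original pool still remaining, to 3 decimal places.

α − 1 = ε/1000 = -0.0295
(δ_res + 1000)/(δ₀ + 1000) = (-22.3 + 1000)/(-33.1 + 1000) = 977.7/966.9 = 1.011170
f = 1.011170^(1/-0.0295) = exp(ln(1.011170)/-0.0295) = exp(0.01111/-0.0295)
f = exp(-0.3765) = 0.6862

0.686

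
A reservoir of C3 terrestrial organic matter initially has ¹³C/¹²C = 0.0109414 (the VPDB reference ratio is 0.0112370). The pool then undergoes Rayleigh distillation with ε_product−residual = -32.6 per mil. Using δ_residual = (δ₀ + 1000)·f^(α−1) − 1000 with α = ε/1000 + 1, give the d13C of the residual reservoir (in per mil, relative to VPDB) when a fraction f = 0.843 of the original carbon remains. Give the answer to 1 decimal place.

-20.9 per mil

δ₀ = (0.0109414/0.0112370 − 1)×1000 = (0.973694 − 1)×1000 = -26.306 per mil
α − 1 = ε/1000 = -0.0326
f^(α−1) = 0.843^(-0.0326) = 1.005583
δ_res = (-26.306 + 1000) × 1.005583 − 1000 = 979.130 − 1000 = -20.87 per mil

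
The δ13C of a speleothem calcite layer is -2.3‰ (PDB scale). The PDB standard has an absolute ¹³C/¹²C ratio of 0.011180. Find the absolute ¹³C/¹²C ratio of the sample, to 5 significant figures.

0.011154

R_sample = R_standard × (δ13C/1000 + 1)
R_sample = 0.011180 × (-2.3/1000 + 1) = 0.011180 × 0.997700
R_sample = 0.0111543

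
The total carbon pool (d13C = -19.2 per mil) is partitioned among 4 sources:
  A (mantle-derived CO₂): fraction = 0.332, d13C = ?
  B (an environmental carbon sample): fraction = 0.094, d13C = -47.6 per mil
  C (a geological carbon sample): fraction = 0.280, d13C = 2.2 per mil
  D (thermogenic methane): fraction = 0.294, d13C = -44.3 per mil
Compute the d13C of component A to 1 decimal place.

-7.0 per mil

Isotope mass balance: δ_bulk = Σ fᵢ·δᵢ.
-19.2 = 0.332×δ_A + 0.094×(-47.6) + 0.280×(2.2) + 0.294×(-44.3)
0.332·δ_A = -19.2 − (-16.883) = -2.317
δ_A = -2.317 / 0.332 = -6.98 per mil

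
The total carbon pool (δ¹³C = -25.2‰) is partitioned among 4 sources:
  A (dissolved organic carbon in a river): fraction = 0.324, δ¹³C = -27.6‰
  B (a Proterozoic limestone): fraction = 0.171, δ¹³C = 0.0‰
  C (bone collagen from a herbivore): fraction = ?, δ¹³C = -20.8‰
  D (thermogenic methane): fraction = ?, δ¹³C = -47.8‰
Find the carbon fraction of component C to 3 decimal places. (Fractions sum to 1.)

Let f_C and f_D be the unknown fractions; fractions sum to 1 so f_C + f_D = 0.505.
Mass balance: Σ fᵢ·δᵢ = δ_bulk ⇒ f_C·(-20.8) + f_D·(-47.8) = -25.2 − (-8.942) = -16.258
Substitute f_D = 0.505 − f_C:
f_C·(-20.8 − -47.8) = -16.258 − 0.505×(-47.8) = 7.881
f_C = 7.881 / 27.0 = 0.2919

0.292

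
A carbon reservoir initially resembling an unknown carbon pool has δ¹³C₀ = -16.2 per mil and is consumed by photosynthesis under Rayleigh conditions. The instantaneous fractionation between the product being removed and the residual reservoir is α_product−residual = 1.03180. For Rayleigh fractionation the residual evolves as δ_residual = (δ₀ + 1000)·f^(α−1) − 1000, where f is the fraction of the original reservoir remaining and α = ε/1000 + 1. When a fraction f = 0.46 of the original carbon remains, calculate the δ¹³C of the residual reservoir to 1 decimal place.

-40.2 per mil

Rayleigh residual: δ_res = (δ₀ + 1000)·f^(α−1) − 1000
α − 1 = 0.03180
f^(α−1) = 0.46^(0.03180) = 0.975609
δ_res = (-16.2 + 1000) × 0.975609 − 1000 = 959.804 − 1000 = -40.20 per mil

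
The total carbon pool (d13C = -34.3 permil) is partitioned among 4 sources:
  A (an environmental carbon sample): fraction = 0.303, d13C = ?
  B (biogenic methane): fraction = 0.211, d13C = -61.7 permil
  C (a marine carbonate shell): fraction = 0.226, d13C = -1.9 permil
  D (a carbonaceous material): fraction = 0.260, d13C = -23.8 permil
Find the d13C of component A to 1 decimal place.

Isotope mass balance: δ_bulk = Σ fᵢ·δᵢ.
-34.3 = 0.303×δ_A + 0.211×(-61.7) + 0.226×(-1.9) + 0.260×(-23.8)
0.303·δ_A = -34.3 − (-19.636) = -14.664
δ_A = -14.664 / 0.303 = -48.40 permil

-48.4 permil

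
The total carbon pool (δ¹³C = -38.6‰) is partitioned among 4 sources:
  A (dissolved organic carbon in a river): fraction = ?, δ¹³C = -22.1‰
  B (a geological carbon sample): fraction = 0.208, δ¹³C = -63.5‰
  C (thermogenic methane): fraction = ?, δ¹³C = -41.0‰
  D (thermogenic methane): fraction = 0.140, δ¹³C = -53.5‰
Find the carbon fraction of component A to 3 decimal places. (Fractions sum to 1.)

Let f_A and f_C be the unknown fractions; fractions sum to 1 so f_A + f_C = 0.652.
Mass balance: Σ fᵢ·δᵢ = δ_bulk ⇒ f_A·(-22.1) + f_C·(-41.0) = -38.6 − (-20.698) = -17.902
Substitute f_C = 0.652 − f_A:
f_A·(-22.1 − -41.0) = -17.902 − 0.652×(-41.0) = 8.830
f_A = 8.830 / 18.9 = 0.4672

0.467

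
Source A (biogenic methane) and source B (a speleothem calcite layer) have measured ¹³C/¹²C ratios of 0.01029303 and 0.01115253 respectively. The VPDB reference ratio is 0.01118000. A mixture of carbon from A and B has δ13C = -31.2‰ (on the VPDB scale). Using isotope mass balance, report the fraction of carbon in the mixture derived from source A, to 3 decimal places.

0.374

δ_A = (0.01029303/0.01118000 − 1)×1000 = (0.920665 − 1)×1000 = -79.335‰
δ_B = (0.01115253/0.01118000 − 1)×1000 = (0.997543 − 1)×1000 = -2.457‰
f_A = (δ_mix − δ_B)/(δ_A − δ_B) = (-31.2 − (-2.457))/(-79.335 − (-2.457))
f_A = -28.743 / -76.878 = 0.3739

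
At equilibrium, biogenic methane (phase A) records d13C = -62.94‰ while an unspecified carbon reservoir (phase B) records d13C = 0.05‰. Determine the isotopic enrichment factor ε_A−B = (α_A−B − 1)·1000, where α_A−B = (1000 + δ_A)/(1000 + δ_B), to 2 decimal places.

α_A−B = (1000 + -62.94) / (1000 + 0.05) = 937.06 / 1000.05 = 0.937013
ε_A−B = (0.937013 − 1) × 1000 = -62.987‰
(The approximation ε ≈ δ_A − δ_B would give -62.99‰.)

-62.99‰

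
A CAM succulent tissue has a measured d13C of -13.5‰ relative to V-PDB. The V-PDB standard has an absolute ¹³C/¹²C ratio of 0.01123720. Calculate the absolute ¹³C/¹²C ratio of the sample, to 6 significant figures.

0.0110855

R_sample = R_standard × (d13C/1000 + 1)
R_sample = 0.01123720 × (-13.5/1000 + 1) = 0.01123720 × 0.986500
R_sample = 0.0110855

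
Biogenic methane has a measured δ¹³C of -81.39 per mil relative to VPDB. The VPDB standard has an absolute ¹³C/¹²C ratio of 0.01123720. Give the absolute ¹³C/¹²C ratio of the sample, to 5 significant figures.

R_sample = R_standard × (δ¹³C/1000 + 1)
R_sample = 0.01123720 × (-81.39/1000 + 1) = 0.01123720 × 0.918610
R_sample = 0.0103226

0.010323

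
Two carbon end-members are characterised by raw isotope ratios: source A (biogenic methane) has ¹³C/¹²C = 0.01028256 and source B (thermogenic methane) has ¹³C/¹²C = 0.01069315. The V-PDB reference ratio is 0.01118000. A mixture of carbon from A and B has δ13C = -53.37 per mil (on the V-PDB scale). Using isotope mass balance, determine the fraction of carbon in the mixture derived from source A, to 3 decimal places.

δ_A = (0.01028256/0.01118000 − 1)×1000 = (0.919728 − 1)×1000 = -80.272 per mil
δ_B = (0.01069315/0.01118000 − 1)×1000 = (0.956453 − 1)×1000 = -43.547 per mil
f_A = (δ_mix − δ_B)/(δ_A − δ_B) = (-53.37 − (-43.547))/(-80.272 − (-43.547))
f_A = -9.823 / -36.725 = 0.2675

0.267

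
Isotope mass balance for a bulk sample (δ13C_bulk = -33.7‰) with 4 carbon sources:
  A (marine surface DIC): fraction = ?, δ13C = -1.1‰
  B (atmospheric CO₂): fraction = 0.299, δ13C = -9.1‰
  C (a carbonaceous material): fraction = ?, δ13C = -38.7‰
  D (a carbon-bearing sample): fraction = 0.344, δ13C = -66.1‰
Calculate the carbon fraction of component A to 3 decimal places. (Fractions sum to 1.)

Let f_A and f_C be the unknown fractions; fractions sum to 1 so f_A + f_C = 0.357.
Mass balance: Σ fᵢ·δᵢ = δ_bulk ⇒ f_A·(-1.1) + f_C·(-38.7) = -33.7 − (-25.459) = -8.241
Substitute f_C = 0.357 − f_A:
f_A·(-1.1 − -38.7) = -8.241 − 0.357×(-38.7) = 5.575
f_A = 5.575 / 37.6 = 0.1483

0.148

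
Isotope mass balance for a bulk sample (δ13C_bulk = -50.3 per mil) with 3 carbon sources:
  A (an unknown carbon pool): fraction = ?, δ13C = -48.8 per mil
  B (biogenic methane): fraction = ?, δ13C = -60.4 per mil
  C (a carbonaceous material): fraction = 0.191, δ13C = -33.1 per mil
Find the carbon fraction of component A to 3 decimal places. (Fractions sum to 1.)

Let f_A and f_B be the unknown fractions; fractions sum to 1 so f_A + f_B = 0.809.
Mass balance: Σ fᵢ·δᵢ = δ_bulk ⇒ f_A·(-48.8) + f_B·(-60.4) = -50.3 − (-6.322) = -43.978
Substitute f_B = 0.809 − f_A:
f_A·(-48.8 − -60.4) = -43.978 − 0.809×(-60.4) = 4.886
f_A = 4.886 / 11.6 = 0.4212

0.421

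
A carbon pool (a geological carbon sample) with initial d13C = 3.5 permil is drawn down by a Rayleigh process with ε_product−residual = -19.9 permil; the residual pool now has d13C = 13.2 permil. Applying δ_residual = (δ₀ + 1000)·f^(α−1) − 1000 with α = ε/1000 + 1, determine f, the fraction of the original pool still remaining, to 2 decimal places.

0.62

α − 1 = ε/1000 = -0.0199
(δ_res + 1000)/(δ₀ + 1000) = (13.2 + 1000)/(3.5 + 1000) = 1013.2/1003.5 = 1.009666
f = 1.009666^(1/-0.0199) = exp(ln(1.009666)/-0.0199) = exp(0.00962/-0.0199)
f = exp(-0.4834) = 0.6167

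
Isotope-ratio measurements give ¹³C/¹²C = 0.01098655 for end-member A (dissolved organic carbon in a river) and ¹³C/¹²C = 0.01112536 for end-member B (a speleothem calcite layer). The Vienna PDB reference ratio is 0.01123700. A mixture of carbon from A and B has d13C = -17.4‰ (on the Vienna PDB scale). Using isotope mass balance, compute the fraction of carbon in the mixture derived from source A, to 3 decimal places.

0.604

δ_A = (0.01098655/0.01123700 − 1)×1000 = (0.977712 − 1)×1000 = -22.288‰
δ_B = (0.01112536/0.01123700 − 1)×1000 = (0.990065 − 1)×1000 = -9.935‰
f_A = (δ_mix − δ_B)/(δ_A − δ_B) = (-17.4 − (-9.935))/(-22.288 − (-9.935))
f_A = -7.465 / -12.353 = 0.6043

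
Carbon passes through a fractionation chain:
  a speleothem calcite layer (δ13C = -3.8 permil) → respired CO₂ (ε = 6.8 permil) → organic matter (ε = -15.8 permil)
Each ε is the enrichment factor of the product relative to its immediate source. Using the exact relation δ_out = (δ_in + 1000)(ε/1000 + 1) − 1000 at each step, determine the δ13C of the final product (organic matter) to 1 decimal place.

-12.9 permil

step 1: δ = (-3.80 + 1000)·(6.8/1000 + 1) − 1000 = 2.97 permil
step 2: δ = (2.97 + 1000)·(-15.8/1000 + 1) − 1000 = -12.87 permil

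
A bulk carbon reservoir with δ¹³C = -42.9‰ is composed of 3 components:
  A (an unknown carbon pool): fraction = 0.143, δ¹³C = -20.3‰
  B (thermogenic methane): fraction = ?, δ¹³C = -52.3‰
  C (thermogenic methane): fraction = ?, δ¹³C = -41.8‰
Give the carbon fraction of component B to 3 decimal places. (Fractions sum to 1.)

Let f_B and f_C be the unknown fractions; fractions sum to 1 so f_B + f_C = 0.857.
Mass balance: Σ fᵢ·δᵢ = δ_bulk ⇒ f_B·(-52.3) + f_C·(-41.8) = -42.9 − (-2.903) = -39.997
Substitute f_C = 0.857 − f_B:
f_B·(-52.3 − -41.8) = -39.997 − 0.857×(-41.8) = -4.175
f_B = -4.175 / -10.5 = 0.3976

0.398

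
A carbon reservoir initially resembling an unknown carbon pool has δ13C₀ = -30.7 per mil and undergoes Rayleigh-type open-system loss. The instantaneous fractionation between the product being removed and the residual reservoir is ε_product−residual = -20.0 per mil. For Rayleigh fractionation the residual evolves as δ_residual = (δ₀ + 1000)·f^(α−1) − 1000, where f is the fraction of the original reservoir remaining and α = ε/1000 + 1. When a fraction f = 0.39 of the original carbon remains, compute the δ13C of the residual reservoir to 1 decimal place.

-12.3 per mil

Rayleigh residual: δ_res = (δ₀ + 1000)·f^(α−1) − 1000
α = ε/1000 + 1 = 0.98000, so α − 1 = -0.02000
f^(α−1) = 0.39^(-0.02000) = 1.019011
δ_res = (-30.7 + 1000) × 1.019011 − 1000 = 987.727 − 1000 = -12.27 per mil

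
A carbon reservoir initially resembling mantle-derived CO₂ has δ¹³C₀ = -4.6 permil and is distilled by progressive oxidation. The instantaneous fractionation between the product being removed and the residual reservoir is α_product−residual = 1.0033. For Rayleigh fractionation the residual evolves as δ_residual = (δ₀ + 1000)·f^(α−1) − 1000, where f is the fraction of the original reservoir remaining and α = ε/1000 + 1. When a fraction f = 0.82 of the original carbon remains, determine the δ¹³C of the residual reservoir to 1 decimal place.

Rayleigh residual: δ_res = (δ₀ + 1000)·f^(α−1) − 1000
α − 1 = 0.00330
f^(α−1) = 0.82^(0.00330) = 0.999345
δ_res = (-4.6 + 1000) × 0.999345 − 1000 = 994.748 − 1000 = -5.25 permil

-5.3 permil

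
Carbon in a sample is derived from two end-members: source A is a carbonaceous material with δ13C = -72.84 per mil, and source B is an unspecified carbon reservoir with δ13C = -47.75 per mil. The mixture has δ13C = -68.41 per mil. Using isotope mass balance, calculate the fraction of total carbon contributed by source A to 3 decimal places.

δ_mix = f_A·δ_A + (1 − f_A)·δ_B  ⇒  f_A = (δ_mix − δ_B)/(δ_A − δ_B)
f_A = (-68.41 − (-47.75)) / (-72.84 − (-47.75))
f_A = -20.66 / -25.09 = 0.8234

0.823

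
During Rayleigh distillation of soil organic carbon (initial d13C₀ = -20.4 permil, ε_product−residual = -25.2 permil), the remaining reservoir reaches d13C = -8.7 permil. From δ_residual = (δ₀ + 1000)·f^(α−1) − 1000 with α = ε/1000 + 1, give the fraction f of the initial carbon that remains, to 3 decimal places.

0.624

α − 1 = ε/1000 = -0.0252
(δ_res + 1000)/(δ₀ + 1000) = (-8.7 + 1000)/(-20.4 + 1000) = 991.3/979.6 = 1.011944
f = 1.011944^(1/-0.0252) = exp(ln(1.011944)/-0.0252) = exp(0.01187/-0.0252)
f = exp(-0.4711) = 0.6243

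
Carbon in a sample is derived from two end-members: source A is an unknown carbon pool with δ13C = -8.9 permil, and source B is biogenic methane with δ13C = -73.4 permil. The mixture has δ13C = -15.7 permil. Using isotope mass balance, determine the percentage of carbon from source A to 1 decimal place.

89.5%

δ_mix = f_A·δ_A + (1 − f_A)·δ_B  ⇒  f_A = (δ_mix − δ_B)/(δ_A − δ_B)
f_A = (-15.7 − (-73.4)) / (-8.9 − (-73.4))
f_A = 57.7 / 64.5 = 0.8946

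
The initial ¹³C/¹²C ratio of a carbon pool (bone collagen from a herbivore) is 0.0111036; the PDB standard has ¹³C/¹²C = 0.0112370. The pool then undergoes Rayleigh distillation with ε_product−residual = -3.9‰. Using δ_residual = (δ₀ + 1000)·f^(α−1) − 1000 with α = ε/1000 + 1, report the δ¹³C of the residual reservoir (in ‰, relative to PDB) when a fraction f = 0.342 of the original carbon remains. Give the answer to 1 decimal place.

δ₀ = (0.0111036/0.0112370 − 1)×1000 = (0.988129 − 1)×1000 = -11.871‰
α − 1 = ε/1000 = -0.0039
f^(α−1) = 0.342^(-0.0039) = 1.004193
δ_res = (-11.871 + 1000) × 1.004193 − 1000 = 992.272 − 1000 = -7.73‰

-7.7‰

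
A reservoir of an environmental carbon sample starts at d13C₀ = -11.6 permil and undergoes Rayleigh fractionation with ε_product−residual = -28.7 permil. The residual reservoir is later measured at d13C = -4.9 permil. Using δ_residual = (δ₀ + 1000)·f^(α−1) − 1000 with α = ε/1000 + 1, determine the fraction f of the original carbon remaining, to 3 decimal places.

0.790

α − 1 = ε/1000 = -0.0287
(δ_res + 1000)/(δ₀ + 1000) = (-4.9 + 1000)/(-11.6 + 1000) = 995.1/988.4 = 1.006779
f = 1.006779^(1/-0.0287) = exp(ln(1.006779)/-0.0287) = exp(0.00676/-0.0287)
f = exp(-0.2354) = 0.7903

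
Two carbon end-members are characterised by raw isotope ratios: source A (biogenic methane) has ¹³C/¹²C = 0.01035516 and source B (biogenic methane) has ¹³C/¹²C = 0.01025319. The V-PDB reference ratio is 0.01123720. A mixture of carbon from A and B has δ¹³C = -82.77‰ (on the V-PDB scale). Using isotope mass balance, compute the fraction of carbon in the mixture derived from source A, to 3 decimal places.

0.529

δ_A = (0.01035516/0.01123720 − 1)×1000 = (0.921507 − 1)×1000 = -78.493‰
δ_B = (0.01025319/0.01123720 − 1)×1000 = (0.912433 − 1)×1000 = -87.567‰
f_A = (δ_mix − δ_B)/(δ_A − δ_B) = (-82.77 − (-87.567))/(-78.493 − (-87.567))
f_A = 4.797 / 9.074 = 0.5287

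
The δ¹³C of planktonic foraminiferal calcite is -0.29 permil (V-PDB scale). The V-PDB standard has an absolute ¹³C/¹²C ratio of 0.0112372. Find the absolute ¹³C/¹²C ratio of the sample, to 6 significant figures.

R_sample = R_standard × (δ¹³C/1000 + 1)
R_sample = 0.0112372 × (-0.29/1000 + 1) = 0.0112372 × 0.999710
R_sample = 0.0112339

0.0112339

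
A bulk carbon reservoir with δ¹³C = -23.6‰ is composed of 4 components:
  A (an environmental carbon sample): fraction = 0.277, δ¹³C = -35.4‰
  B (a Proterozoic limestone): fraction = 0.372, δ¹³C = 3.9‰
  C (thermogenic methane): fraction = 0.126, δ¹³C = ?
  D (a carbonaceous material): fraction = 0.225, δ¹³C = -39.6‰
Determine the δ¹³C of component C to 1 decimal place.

-50.3‰

Isotope mass balance: δ_bulk = Σ fᵢ·δᵢ.
-23.6 = 0.277×(-35.4) + 0.372×(3.9) + 0.126×δ_C + 0.225×(-39.6)
0.126·δ_C = -23.6 − (-17.265) = -6.335
δ_C = -6.335 / 0.126 = -50.28‰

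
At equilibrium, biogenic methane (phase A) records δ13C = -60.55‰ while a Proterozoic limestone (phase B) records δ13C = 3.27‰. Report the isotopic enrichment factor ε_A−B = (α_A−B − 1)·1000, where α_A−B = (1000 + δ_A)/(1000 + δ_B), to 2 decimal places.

-63.61‰

α_A−B = (1000 + -60.55) / (1000 + 3.27) = 939.45 / 1003.27 = 0.936388
ε_A−B = (0.936388 − 1) × 1000 = -63.612‰
(The approximation ε ≈ δ_A − δ_B would give -63.82‰.)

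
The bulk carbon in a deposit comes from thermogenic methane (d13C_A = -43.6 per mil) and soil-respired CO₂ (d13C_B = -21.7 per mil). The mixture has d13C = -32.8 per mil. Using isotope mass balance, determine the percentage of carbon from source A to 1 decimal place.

50.7%

δ_mix = f_A·δ_A + (1 − f_A)·δ_B  ⇒  f_A = (δ_mix − δ_B)/(δ_A − δ_B)
f_A = (-32.8 − (-21.7)) / (-43.6 − (-21.7))
f_A = -11.1 / -21.9 = 0.5068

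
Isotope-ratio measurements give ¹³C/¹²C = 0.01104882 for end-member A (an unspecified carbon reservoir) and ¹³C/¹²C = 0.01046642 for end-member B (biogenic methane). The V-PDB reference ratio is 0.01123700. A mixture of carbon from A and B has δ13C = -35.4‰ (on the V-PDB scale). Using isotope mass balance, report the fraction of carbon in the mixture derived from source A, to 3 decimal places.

0.640

δ_A = (0.01104882/0.01123700 − 1)×1000 = (0.983254 − 1)×1000 = -16.746‰
δ_B = (0.01046642/0.01123700 − 1)×1000 = (0.931425 − 1)×1000 = -68.575‰
f_A = (δ_mix − δ_B)/(δ_A − δ_B) = (-35.4 − (-68.575))/(-16.746 − (-68.575))
f_A = 33.175 / 51.829 = 0.6401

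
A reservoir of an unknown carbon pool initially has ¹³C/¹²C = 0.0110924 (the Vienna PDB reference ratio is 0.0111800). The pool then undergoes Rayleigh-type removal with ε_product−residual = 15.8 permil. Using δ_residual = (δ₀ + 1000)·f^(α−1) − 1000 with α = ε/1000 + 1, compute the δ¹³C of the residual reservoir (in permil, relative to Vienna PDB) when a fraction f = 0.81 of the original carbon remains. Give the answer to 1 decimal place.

-11.1 permil

δ₀ = (0.0110924/0.0111800 − 1)×1000 = (0.992165 − 1)×1000 = -7.835 permil
α − 1 = ε/1000 = 0.0158
f^(α−1) = 0.81^(0.0158) = 0.996676
δ_res = (-7.835 + 1000) × 0.996676 − 1000 = 988.867 − 1000 = -11.13 permil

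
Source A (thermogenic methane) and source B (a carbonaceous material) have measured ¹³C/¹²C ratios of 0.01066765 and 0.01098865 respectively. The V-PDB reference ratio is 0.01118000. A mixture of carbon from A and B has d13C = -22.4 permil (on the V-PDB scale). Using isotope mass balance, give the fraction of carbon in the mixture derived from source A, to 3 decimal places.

δ_A = (0.01066765/0.01118000 − 1)×1000 = (0.954173 − 1)×1000 = -45.827 permil
δ_B = (0.01098865/0.01118000 − 1)×1000 = (0.982885 − 1)×1000 = -17.115 permil
f_A = (δ_mix − δ_B)/(δ_A − δ_B) = (-22.4 − (-17.115))/(-45.827 − (-17.115))
f_A = -5.285 / -28.712 = 0.1841

0.184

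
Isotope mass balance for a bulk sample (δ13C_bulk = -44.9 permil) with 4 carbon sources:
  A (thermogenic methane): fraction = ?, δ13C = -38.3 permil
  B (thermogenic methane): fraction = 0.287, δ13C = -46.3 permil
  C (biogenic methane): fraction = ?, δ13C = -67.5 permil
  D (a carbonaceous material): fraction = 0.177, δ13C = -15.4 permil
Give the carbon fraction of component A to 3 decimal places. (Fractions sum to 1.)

0.250

Let f_A and f_C be the unknown fractions; fractions sum to 1 so f_A + f_C = 0.536.
Mass balance: Σ fᵢ·δᵢ = δ_bulk ⇒ f_A·(-38.3) + f_C·(-67.5) = -44.9 − (-16.014) = -28.886
Substitute f_C = 0.536 − f_A:
f_A·(-38.3 − -67.5) = -28.886 − 0.536×(-67.5) = 7.294
f_A = 7.294 / 29.2 = 0.2498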